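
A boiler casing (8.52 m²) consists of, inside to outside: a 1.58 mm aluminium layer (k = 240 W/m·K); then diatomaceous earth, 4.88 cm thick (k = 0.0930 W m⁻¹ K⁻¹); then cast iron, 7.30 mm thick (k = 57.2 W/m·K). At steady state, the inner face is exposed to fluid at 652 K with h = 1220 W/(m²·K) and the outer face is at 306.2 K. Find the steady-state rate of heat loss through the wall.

Series thermal resistances, inner to outer:
  R_conv,in = 1/(hA) = 1/(1220·8.52) = 9.621×10^-5 K/W
  R_aluminium = L/(kA) = 0.00158/(240·8.52) = 7.727×10^-7 K/W
  R_diatomaceous earth = L/(kA) = 0.0488/(0.0930·8.52) = 0.06159 K/W
  R_cast iron = L/(kA) = 0.00730/(57.2·8.52) = 1.498×10^-5 K/W
ΣR = 9.621×10^-5 + 7.727×10^-7 + 0.06159 + 1.498×10^-5 = 0.06170 K/W
Q = ΔT/ΣR = (652 K − 306.2 K)/0.06170 = 5600 W

Q = 5600 W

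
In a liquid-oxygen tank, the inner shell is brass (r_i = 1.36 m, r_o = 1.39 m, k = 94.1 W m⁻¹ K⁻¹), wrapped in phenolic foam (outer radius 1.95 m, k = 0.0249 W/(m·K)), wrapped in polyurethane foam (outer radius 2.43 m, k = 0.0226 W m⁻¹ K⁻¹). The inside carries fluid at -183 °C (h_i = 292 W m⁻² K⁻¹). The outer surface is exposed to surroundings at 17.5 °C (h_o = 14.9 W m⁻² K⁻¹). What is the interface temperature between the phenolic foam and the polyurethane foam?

Series thermal resistances, inner to outer:
  R_conv,in = 1/(4πr²h) = 1/(4π·1.36²·292) = 1.473×10^-4 K/W
  R_brass = (1/1.36 − 1/1.39)/(4πk) = 0.01587/(4π·94.1) = 1.342×10^-5 K/W
  R_phenolic foam = (1/1.39 − 1/1.95)/(4πk) = 0.2066/(4π·0.0249) = 0.6603 K/W
  R_polyurethane foam = (1/1.95 − 1/2.43)/(4πk) = 0.1013/(4π·0.0226) = 0.3567 K/W
  R_conv,out = 1/(4πr²h) = 1/(4π·2.43²·14.9) = 9.045×10^-4 K/W
ΣR = 1.473×10^-4 + 1.342×10^-5 + 0.6603 + 0.3567 + 9.045×10^-4 = 1.018 K/W
Q = ΔT/ΣR = (-183 °C − 17.5 °C)/1.018 = -197.0 W
From the inner boundary to the phenolic foam/polyurethane foam interface, ΣR_partial = 0.6605 K/W.
T_interface = T_in − Q·ΣR_partial = -183 °C − (-197.0)(0.6605) = -52.9 °C

T = -52.9 °C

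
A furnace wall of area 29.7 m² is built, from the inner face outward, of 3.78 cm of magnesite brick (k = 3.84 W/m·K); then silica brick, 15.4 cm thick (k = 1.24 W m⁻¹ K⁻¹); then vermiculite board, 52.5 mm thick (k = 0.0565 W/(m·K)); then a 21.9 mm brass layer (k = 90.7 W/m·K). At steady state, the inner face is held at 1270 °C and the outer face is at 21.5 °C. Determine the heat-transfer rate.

Q = 34.9 kW

Series thermal resistances, inner to outer:
  R_magnesite brick = L/(kA) = 0.0378/(3.84·29.7) = 3.314×10^-4 K/W
  R_silica brick = L/(kA) = 0.154/(1.24·29.7) = 0.004182 K/W
  R_vermiculite board = L/(kA) = 0.0525/(0.0565·29.7) = 0.03129 K/W
  R_brass = L/(kA) = 0.0219/(90.7·29.7) = 8.130×10^-6 K/W
ΣR = 3.314×10^-4 + 0.004182 + 0.03129 + 8.130×10^-6 = 0.03581 K/W
Q = ΔT/ΣR = (1270 °C − 21.5 °C)/0.03581 = 34900 W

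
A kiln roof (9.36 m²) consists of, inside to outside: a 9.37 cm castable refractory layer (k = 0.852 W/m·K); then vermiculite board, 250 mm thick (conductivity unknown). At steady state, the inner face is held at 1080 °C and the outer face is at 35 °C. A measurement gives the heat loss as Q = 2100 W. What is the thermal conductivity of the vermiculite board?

k = 0.0550 W/m·K

ΣR = ΔT/Q = |1080 − 35|/2100 = 0.4976 K/W
Known resistances:
  R_castable refractory = L/(kA) = 0.0937/(0.852·9.36) = 0.01175 K/W
R_vermiculite board = ΣR − ΣR_known = 0.4976 − 0.01175 = 0.4859 K/W
L/(kA) = 0.4859 ⇒ k = 0.250/(0.4859·9.36) = 0.0550 W/m·K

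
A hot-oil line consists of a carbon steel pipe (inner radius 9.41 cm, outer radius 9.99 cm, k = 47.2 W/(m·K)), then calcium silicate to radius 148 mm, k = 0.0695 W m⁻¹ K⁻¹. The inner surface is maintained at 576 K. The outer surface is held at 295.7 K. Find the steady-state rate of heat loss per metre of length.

Resistance network (inner→outer):
  R'_carbon steel = ln(0.0999/0.0941)/(2πk) = 0.05981/(2π·47.2) = 2.017×10^-4 m·K/W
  R'_calcium silicate = ln(0.148/0.0999)/(2πk) = 0.3930/(2π·0.0695) = 0.9001 m·K/W
ΣR = 2.017×10^-4 + 0.9001 = 0.9003 m·K/W
Q' = ΔT/ΣR = (576 K − 295.7 K)/0.9003 = 311 W/m

Q' = 311 W/m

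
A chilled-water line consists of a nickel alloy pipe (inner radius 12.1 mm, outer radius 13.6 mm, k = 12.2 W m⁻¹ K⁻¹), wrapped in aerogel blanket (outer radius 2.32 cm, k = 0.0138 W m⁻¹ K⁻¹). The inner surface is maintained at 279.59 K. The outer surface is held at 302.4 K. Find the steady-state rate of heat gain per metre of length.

Series thermal resistances, inner to outer:
  R'_nickel alloy = ln(0.0136/0.0121)/(2πk) = 0.1169/(2π·12.2) = 0.001525 m·K/W
  R'_aerogel blanket = ln(0.0232/0.0136)/(2πk) = 0.5341/(2π·0.0138) = 6.160 m·K/W
ΣR = 0.001525 + 6.160 = 6.162 m·K/W
Q' = ΔT/ΣR = (279.59 K − 302.4 K)/6.162 = -3.70 W/m
(Negative Q' ⇒ heat flows inward; heat gain = 3.70 W/m.)

Q' = 3.70 W/m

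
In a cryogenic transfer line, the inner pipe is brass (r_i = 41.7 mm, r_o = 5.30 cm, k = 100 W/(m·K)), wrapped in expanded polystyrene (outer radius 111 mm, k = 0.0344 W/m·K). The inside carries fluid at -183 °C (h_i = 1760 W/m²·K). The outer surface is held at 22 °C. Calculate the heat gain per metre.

Series thermal resistances, inner to outer:
  R'_conv,in = 1/(2πr h) = 1/(2π·0.0417·1760) = 0.002169 m·K/W
  R'_brass = ln(0.0530/0.0417)/(2πk) = 0.2398/(2π·100) = 3.816×10^-4 m·K/W
  R'_expanded polystyrene = ln(0.111/0.0530)/(2πk) = 0.7392/(2π·0.0344) = 3.420 m·K/W
ΣR = 0.002169 + 3.816×10^-4 + 3.420 = 3.423 m·K/W
Q' = ΔT/ΣR = (-183 °C − 22 °C)/3.423 = -59.9 W/m
(Negative Q' ⇒ heat flows inward; heat gain = 59.9 W/m.)

Q' = 59.9 W/m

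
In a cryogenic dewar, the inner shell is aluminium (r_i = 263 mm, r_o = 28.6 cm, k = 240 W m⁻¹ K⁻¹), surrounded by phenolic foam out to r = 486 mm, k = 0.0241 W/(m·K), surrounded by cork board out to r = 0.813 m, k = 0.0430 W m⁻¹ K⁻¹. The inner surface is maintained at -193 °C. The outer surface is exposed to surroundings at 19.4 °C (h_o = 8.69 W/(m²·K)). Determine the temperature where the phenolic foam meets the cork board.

Resistance network (inner→outer):
  R_aluminium = (1/0.263 − 1/0.286)/(4πk) = 0.3058/(4π·240) = 1.014×10^-4 K/W
  R_phenolic foam = (1/0.286 − 1/0.486)/(4πk) = 1.439/(4π·0.0241) = 4.751 K/W
  R_cork board = (1/0.486 − 1/0.813)/(4πk) = 0.8276/(4π·0.0430) = 1.532 K/W
  R_conv,out = 1/(4πr²h) = 1/(4π·0.813²·8.69) = 0.01385 K/W
ΣR = 1.014×10^-4 + 4.751 + 1.532 + 0.01385 = 6.297 K/W
Q = ΔT/ΣR = (-193 °C − 19.4 °C)/6.297 = -33.73 W
From the inner boundary to the phenolic foam/cork board interface, ΣR_partial = 4.751 K/W.
T_interface = T_in − Q·ΣR_partial = -193 °C − (-33.73)(4.751) = -32.7 °C

T = -32.7 °C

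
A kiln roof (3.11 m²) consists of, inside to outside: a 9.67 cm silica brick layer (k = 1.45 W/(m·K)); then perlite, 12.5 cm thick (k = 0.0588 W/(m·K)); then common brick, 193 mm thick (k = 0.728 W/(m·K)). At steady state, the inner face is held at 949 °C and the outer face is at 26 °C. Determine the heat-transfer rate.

Q = 1170 W

Resistance network (inner→outer):
  R_silica brick = L/(kA) = 0.0967/(1.45·3.11) = 0.02144 K/W
  R_perlite = L/(kA) = 0.125/(0.0588·3.11) = 0.6836 K/W
  R_common brick = L/(kA) = 0.193/(0.728·3.11) = 0.08524 K/W
ΣR = 0.02144 + 0.6836 + 0.08524 = 0.7903 K/W
Q = ΔT/ΣR = (949 °C − 26 °C)/0.7903 = 1170 W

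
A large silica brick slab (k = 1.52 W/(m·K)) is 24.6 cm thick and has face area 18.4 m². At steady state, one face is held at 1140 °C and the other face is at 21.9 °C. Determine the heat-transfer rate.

Q = 1.27×10^5 W

Q = kA·ΔT/L = 1.52 × 18.4 × |1140 °C − 21.9 °C| / 0.246 = 1.27×10^5 W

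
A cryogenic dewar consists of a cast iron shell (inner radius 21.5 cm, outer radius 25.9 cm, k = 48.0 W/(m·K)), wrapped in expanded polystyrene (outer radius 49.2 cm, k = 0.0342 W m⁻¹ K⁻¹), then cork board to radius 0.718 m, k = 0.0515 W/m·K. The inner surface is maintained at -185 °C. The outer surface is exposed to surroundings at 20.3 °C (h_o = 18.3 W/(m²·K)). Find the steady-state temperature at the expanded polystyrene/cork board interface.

T = -18.7 °C

Treat each layer as a resistance in series:
  R_cast iron = (1/0.215 − 1/0.259)/(4πk) = 0.7902/(4π·48.0) = 0.001310 K/W
  R_expanded polystyrene = (1/0.259 − 1/0.492)/(4πk) = 1.828/(4π·0.0342) = 4.255 K/W
  R_cork board = (1/0.492 − 1/0.718)/(4πk) = 0.6398/(4π·0.0515) = 0.9886 K/W
  R_conv,out = 1/(4πr²h) = 1/(4π·0.718²·18.3) = 0.008435 K/W
ΣR = 0.001310 + 4.255 + 0.9886 + 0.008435 = 5.253 K/W
Q = ΔT/ΣR = (-185 °C − 20.3 °C)/5.253 = -39.08 W
From the inner boundary to the expanded polystyrene/cork board interface, ΣR_partial = 4.256 K/W.
T_interface = T_in − Q·ΣR_partial = -185 °C − (-39.08)(4.256) = -18.7 °C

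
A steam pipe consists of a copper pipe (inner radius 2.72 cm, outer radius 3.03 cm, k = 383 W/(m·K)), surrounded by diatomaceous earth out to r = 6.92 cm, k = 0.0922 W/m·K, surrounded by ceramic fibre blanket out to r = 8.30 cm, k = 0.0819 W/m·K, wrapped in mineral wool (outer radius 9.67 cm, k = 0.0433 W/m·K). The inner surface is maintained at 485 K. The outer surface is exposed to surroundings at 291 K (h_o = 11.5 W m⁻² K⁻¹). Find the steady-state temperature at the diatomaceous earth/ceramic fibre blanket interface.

T = 374 K

Treat each layer as a resistance in series:
  R'_copper = ln(0.0303/0.0272)/(2πk) = 0.1079/(2π·383) = 4.485×10^-5 m·K/W
  R'_diatomaceous earth = ln(0.0692/0.0303)/(2πk) = 0.8259/(2π·0.0922) = 1.426 m·K/W
  R'_ceramic fibre blanket = ln(0.0830/0.0692)/(2πk) = 0.1818/(2π·0.0819) = 0.3534 m·K/W
  R'_mineral wool = ln(0.0967/0.0830)/(2πk) = 0.1528/(2π·0.0433) = 0.5615 m·K/W
  R'_conv,out = 1/(2πr h) = 1/(2π·0.0967·11.5) = 0.1431 m·K/W
ΣR = 4.485×10^-5 + 1.426 + 0.3534 + 0.5615 + 0.1431 = 2.484 m·K/W
Q' = ΔT/ΣR = (485 K − 291 K)/2.484 = 78.10 W/m
From the inner boundary to the diatomaceous earth/ceramic fibre blanket interface, ΣR_partial = 1.426 m·K/W.
T_interface = T_in − Q'·ΣR_partial = 485 K − (78.10)(1.426) = 374 K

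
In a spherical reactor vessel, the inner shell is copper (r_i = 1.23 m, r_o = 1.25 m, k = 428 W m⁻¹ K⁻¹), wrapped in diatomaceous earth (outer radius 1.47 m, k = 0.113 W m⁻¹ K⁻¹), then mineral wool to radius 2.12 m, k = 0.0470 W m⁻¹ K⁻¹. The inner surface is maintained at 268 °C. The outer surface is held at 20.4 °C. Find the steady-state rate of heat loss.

Q = 566 W

Series thermal resistances, inner to outer:
  R_copper = (1/1.23 − 1/1.25)/(4πk) = 0.01301/(4π·428) = 2.419×10^-6 K/W
  R_diatomaceous earth = (1/1.25 − 1/1.47)/(4πk) = 0.1197/(4π·0.113) = 0.08432 K/W
  R_mineral wool = (1/1.47 − 1/2.12)/(4πk) = 0.2086/(4π·0.0470) = 0.3531 K/W
ΣR = 2.419×10^-6 + 0.08432 + 0.3531 = 0.4374 K/W
Q = ΔT/ΣR = (268 °C − 20.4 °C)/0.4374 = 566 W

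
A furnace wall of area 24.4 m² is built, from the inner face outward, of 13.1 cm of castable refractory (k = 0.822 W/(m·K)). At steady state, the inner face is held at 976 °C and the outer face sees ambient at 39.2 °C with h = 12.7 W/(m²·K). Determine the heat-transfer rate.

Q = 96.0 kW

Treat each layer as a resistance in series:
  R_castable refractory = L/(kA) = 0.131/(0.822·24.4) = 0.006531 K/W
  R_conv,out = 1/(hA) = 1/(12.7·24.4) = 0.003227 K/W
ΣR = 0.006531 + 0.003227 = 0.009758 K/W
Q = ΔT/ΣR = (976 °C − 39.2 °C)/0.009758 = 96000 W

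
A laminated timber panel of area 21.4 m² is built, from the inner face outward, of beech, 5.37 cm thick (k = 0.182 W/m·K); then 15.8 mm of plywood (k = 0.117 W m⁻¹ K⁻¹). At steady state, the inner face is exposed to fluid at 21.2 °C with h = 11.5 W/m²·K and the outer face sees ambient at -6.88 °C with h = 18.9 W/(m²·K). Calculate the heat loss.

Q = 1050 W

Treat each layer as a resistance in series:
  R_conv,in = 1/(hA) = 1/(11.5·21.4) = 0.004063 K/W
  R_beech = L/(kA) = 0.0537/(0.182·21.4) = 0.01379 K/W
  R_plywood = L/(kA) = 0.0158/(0.117·21.4) = 0.006310 K/W
  R_conv,out = 1/(hA) = 1/(18.9·21.4) = 0.002472 K/W
ΣR = 0.004063 + 0.01379 + 0.006310 + 0.002472 = 0.02663 K/W
Q = ΔT/ΣR = (21.2 °C − -6.88 °C)/0.02663 = 1050 W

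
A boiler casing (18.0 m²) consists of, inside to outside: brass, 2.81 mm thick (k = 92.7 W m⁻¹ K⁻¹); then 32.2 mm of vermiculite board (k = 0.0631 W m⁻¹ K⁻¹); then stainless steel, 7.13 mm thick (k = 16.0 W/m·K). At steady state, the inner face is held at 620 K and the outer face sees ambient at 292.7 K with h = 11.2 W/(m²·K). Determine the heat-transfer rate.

Series thermal resistances, inner to outer:
  R_brass = L/(kA) = 0.00281/(92.7·18.0) = 1.684×10^-6 K/W
  R_vermiculite board = L/(kA) = 0.0322/(0.0631·18.0) = 0.02835 K/W
  R_stainless steel = L/(kA) = 0.00713/(16.0·18.0) = 2.476×10^-5 K/W
  R_conv,out = 1/(hA) = 1/(11.2·18.0) = 0.004960 K/W
ΣR = 1.684×10^-6 + 0.02835 + 2.476×10^-5 + 0.004960 = 0.03334 K/W
Q = ΔT/ΣR = (620 K − 292.7 K)/0.03334 = 9820 W

Q = 9.82 kW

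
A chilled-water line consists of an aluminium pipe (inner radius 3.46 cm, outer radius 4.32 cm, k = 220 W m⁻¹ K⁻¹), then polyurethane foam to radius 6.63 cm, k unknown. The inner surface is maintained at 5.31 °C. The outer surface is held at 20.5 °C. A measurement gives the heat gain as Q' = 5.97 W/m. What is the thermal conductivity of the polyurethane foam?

ΣR = ΔT/Q' = |5.31 − 20.5|/5.97 = 2.544 m·K/W
Known resistances:
  R'_aluminium = ln(0.0432/0.0346)/(2πk) = 0.2220/(2π·220) = 1.606×10^-4 m·K/W
R_polyurethane foam = ΣR − ΣR_known = 2.544 − 1.606×10^-4 = 2.544 m·K/W
ln(r₂/r₁)/(2πk) = 2.544 ⇒ k = 0.4283/(2π·2.544) = 0.0268 W/m·K

k = 0.0268 W/m·K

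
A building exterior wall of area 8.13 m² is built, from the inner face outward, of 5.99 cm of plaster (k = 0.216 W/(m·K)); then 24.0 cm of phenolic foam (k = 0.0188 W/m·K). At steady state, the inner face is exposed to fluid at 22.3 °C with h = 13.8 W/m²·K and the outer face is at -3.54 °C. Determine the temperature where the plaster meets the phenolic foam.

T = 21.6 °C

Treat each layer as a resistance in series:
  R_conv,in = 1/(hA) = 1/(13.8·8.13) = 0.008913 K/W
  R_plaster = L/(kA) = 0.0599/(0.216·8.13) = 0.03411 K/W
  R_phenolic foam = L/(kA) = 0.240/(0.0188·8.13) = 1.570 K/W
ΣR = 0.008913 + 0.03411 + 1.570 = 1.613 K/W
Q = ΔT/ΣR = (22.3 °C − -3.54 °C)/1.613 = 16.02 W
From the inner boundary to the plaster/phenolic foam interface, ΣR_partial = 0.04302 K/W.
T_interface = T_in − Q·ΣR_partial = 22.3 °C − (16.02)(0.04302) = 21.6 °C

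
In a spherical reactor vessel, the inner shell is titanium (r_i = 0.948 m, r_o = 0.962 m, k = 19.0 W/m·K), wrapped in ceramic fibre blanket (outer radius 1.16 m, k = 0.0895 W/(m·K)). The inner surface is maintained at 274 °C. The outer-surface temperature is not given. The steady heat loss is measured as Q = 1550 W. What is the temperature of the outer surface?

Series resistances:
  R_titanium = (1/0.948 − 1/0.962)/(4πk) = 0.01535/(4π·19.0) = 6.430×10^-5 K/W
  R_ceramic fibre blanket = (1/0.962 − 1/1.16)/(4πk) = 0.1774/(4π·0.0895) = 0.1578 K/W
ΣR = 0.1578 K/W
ΔT = Q·ΣR = 1550 × 0.1578 = 244.6 K
Heat flows outward, so T_out = T_in − ΔT = 274 − 244.6 = 29.4 °C

T_out = 29.4 °C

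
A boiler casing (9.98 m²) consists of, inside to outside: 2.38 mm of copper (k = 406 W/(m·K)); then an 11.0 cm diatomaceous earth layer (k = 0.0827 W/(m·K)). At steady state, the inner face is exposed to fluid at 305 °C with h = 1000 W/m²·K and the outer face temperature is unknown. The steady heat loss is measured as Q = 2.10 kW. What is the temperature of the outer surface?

Series resistances:
  R_conv,in = 1/(hA) = 1/(1000·9.98) = 1.002×10^-4 K/W
  R_copper = L/(kA) = 0.00238/(406·9.98) = 5.874×10^-7 K/W
  R_diatomaceous earth = L/(kA) = 0.110/(0.0827·9.98) = 0.1333 K/W
ΣR = 0.1334 K/W
ΔT = Q·ΣR = 2100 × 0.1334 = 280.1 K
Heat flows outward, so T_out = T_in − ΔT = 305 − 280.1 = 24.9 °C

T_out = 24.9 °C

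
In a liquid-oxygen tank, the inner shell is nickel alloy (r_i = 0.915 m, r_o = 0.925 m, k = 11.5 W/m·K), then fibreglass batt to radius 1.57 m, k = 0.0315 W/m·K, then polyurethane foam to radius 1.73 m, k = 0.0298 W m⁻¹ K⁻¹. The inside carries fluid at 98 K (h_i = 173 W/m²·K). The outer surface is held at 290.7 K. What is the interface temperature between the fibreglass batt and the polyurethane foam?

Series thermal resistances, inner to outer:
  R_conv,in = 1/(4πr²h) = 1/(4π·0.915²·173) = 5.494×10^-4 K/W
  R_nickel alloy = (1/0.915 − 1/0.925)/(4πk) = 0.01182/(4π·11.5) = 8.176×10^-5 K/W
  R_fibreglass batt = (1/0.925 − 1/1.57)/(4πk) = 0.4441/(4π·0.0315) = 1.122 K/W
  R_polyurethane foam = (1/1.57 − 1/1.73)/(4πk) = 0.05891/(4π·0.0298) = 0.1573 K/W
ΣR = 5.494×10^-4 + 8.176×10^-5 + 1.122 + 0.1573 = 1.280 K/W
Q = ΔT/ΣR = (98 K − 290.7 K)/1.280 = -150.5 W
From the inner boundary to the fibreglass batt/polyurethane foam interface, ΣR_partial = 1.123 K/W.
T_interface = T_in − Q·ΣR_partial = 98 K − (-150.5)(1.123) = 267.0 K

T = 267.0 K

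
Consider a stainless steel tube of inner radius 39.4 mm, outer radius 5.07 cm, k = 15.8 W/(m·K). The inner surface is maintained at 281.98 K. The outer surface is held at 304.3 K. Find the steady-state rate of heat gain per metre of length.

Q' = 8.79 kW/m

Q' = 2πk·ΔT/ln(r₂/r₁) = 2π × 15.8 × 22.32 / ln(0.0507/0.0394) = 8790 W/m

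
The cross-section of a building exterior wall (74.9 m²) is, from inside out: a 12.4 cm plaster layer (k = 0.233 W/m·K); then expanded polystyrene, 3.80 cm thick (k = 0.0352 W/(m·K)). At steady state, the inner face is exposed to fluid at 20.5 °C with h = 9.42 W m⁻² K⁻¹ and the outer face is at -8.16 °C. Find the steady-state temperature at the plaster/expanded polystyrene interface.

Series thermal resistances, inner to outer:
  R_conv,in = 1/(hA) = 1/(9.42·74.9) = 0.001417 K/W
  R_plaster = L/(kA) = 0.124/(0.233·74.9) = 0.007105 K/W
  R_expanded polystyrene = L/(kA) = 0.0380/(0.0352·74.9) = 0.01441 K/W
ΣR = 0.001417 + 0.007105 + 0.01441 = 0.02293 K/W
Q = ΔT/ΣR = (20.5 °C − -8.16 °C)/0.02293 = 1250 W
From the inner boundary to the plaster/expanded polystyrene interface, ΣR_partial = 0.008522 K/W.
T_interface = T_in − Q·ΣR_partial = 20.5 °C − (1250)(0.008522) = 9.85 °C

T = 9.85 °C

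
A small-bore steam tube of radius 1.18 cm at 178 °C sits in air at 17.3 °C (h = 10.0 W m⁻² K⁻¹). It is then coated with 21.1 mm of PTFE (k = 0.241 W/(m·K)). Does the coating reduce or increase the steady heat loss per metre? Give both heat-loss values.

Critical radius for a cylinder: r_cr = k/h = 0.0241 m = 2.41 cm.
Outer radius after coating: r₂ = 0.0118 + 0.0211 = 0.0329 m.
r₁ < r_cr < r₂: heat loss rises to a maximum at r_cr then falls. Whether the coating helps depends on whether Q(r₂) has dropped back below Q(r₁).
Bare: R = 1/(2πr₁h) = 1.349 m·K/W; Q = 160.7/1.349 = 119 W/m.
Coated: R = R_cond + R_conv = 1.161 m·K/W; Q = 160.7/1.161 = 138 W/m.

increases: 119 → 138 W/m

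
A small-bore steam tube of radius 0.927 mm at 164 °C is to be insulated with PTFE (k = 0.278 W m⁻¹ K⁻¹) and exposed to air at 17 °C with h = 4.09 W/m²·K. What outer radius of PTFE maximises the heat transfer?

r_cr = 6.80 cm

For a cylinder, r_cr = k_ins/h = 0.278/4.09 = 0.0680 m = 6.80 cm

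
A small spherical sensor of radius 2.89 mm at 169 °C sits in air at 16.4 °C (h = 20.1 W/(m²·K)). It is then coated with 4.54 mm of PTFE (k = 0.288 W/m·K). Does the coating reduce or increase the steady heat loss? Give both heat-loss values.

increases: 0.322 → 1.17 W

Critical radius for a sphere: r_cr = 2k/h = 0.0287 m = 2.87 cm.
Outer radius after coating: r₂ = 0.00289 + 0.00454 = 0.00743 m.
Since r₁ < r_cr and r₂ ≤ r_cr, the coating moves toward the maximum at r_cr — heat loss rises.
Bare: R = 1/(4πr₁²h) = 474.0 K/W; Q = 152.6/474.0 = 0.322 W.
Coated: R = R_cond + R_conv = 130.1 K/W; Q = 152.6/130.1 = 1.17 W.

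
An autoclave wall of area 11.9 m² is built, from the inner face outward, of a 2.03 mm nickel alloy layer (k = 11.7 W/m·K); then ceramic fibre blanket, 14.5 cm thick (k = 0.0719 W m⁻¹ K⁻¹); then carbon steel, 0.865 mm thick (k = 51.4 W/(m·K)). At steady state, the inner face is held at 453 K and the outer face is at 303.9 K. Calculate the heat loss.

Resistance network (inner→outer):
  R_nickel alloy = L/(kA) = 0.00203/(11.7·11.9) = 1.458×10^-5 K/W
  R_ceramic fibre blanket = L/(kA) = 0.145/(0.0719·11.9) = 0.1695 K/W
  R_carbon steel = L/(kA) = 8.65×10^-4/(51.4·11.9) = 1.414×10^-6 K/W
ΣR = 1.458×10^-5 + 0.1695 + 1.414×10^-6 = 0.1695 K/W
Q = ΔT/ΣR = (453 K − 303.9 K)/0.1695 = 880 W

Q = 880 W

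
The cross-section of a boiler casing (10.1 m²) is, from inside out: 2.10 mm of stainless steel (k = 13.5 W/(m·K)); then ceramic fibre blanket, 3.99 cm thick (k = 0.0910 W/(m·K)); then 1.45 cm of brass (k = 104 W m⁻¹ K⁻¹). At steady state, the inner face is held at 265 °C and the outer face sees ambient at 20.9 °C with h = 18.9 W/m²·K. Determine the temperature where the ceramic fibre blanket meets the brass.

T = 47.2 °C

Series thermal resistances, inner to outer:
  R_stainless steel = L/(kA) = 0.00210/(13.5·10.1) = 1.540×10^-5 K/W
  R_ceramic fibre blanket = L/(kA) = 0.0399/(0.0910·10.1) = 0.04341 K/W
  R_brass = L/(kA) = 0.0145/(104·10.1) = 1.380×10^-5 K/W
  R_conv,out = 1/(hA) = 1/(18.9·10.1) = 0.005239 K/W
ΣR = 1.540×10^-5 + 0.04341 + 1.380×10^-5 + 0.005239 = 0.04868 K/W
Q = ΔT/ΣR = (265 °C − 20.9 °C)/0.04868 = 5014 W
From the inner boundary to the ceramic fibre blanket/brass interface, ΣR_partial = 0.04343 K/W.
T_interface = T_in − Q·ΣR_partial = 265 °C − (5014)(0.04343) = 47.2 °C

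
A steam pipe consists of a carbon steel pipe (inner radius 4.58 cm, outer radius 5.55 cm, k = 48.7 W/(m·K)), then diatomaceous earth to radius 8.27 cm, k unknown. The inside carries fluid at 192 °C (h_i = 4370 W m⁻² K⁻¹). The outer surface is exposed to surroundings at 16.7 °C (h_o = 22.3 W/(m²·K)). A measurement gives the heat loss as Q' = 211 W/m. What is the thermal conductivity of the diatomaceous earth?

ΣR = ΔT/Q' = |192 − 16.7|/211 = 0.8308 m·K/W
Known resistances:
  R'_conv,in = 1/(2πr h) = 1/(2π·0.0458·4370) = 7.952×10^-4 m·K/W
  R'_carbon steel = ln(0.0555/0.0458)/(2πk) = 0.1921/(2π·48.7) = 6.278×10^-4 m·K/W
  R'_conv,out = 1/(2πr h) = 1/(2π·0.0827·22.3) = 0.08630 m·K/W
R_diatomaceous earth = ΣR − ΣR_known = 0.8308 − 0.08772 = 0.7431 m·K/W
ln(r₂/r₁)/(2πk) = 0.7431 ⇒ k = 0.3988/(2π·0.7431) = 0.0854 W/m·K

k = 0.0854 W/m·K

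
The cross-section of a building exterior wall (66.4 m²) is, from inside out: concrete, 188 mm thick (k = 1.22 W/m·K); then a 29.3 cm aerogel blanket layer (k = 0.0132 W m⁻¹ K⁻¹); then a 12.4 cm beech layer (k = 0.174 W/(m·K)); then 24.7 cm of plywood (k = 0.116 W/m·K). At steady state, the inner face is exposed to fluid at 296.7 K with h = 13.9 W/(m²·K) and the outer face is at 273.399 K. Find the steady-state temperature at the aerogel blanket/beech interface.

T = 276.02 K

Series thermal resistances, inner to outer:
  R_conv,in = 1/(hA) = 1/(13.9·66.4) = 0.001083 K/W
  R_concrete = L/(kA) = 0.188/(1.22·66.4) = 0.002321 K/W
  R_aerogel blanket = L/(kA) = 0.293/(0.0132·66.4) = 0.3343 K/W
  R_beech = L/(kA) = 0.124/(0.174·66.4) = 0.01073 K/W
  R_plywood = L/(kA) = 0.247/(0.116·66.4) = 0.03207 K/W
ΣR = 0.001083 + 0.002321 + 0.3343 + 0.01073 + 0.03207 = 0.3805 K/W
Q = ΔT/ΣR = (296.7 K − 273.399 K)/0.3805 = 61.24 W
From the inner boundary to the aerogel blanket/beech interface, ΣR_partial = 0.3377 K/W.
T_interface = T_in − Q·ΣR_partial = 296.7 K − (61.24)(0.3377) = 276.02 K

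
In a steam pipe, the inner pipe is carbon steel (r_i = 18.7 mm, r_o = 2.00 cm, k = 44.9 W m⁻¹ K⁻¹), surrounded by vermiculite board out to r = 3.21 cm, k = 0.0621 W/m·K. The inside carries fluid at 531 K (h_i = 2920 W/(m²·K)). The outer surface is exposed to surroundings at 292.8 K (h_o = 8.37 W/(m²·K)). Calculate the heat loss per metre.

Resistance network (inner→outer):
  R'_conv,in = 1/(2πr h) = 1/(2π·0.0187·2920) = 0.002915 m·K/W
  R'_carbon steel = ln(0.0200/0.0187)/(2πk) = 0.06721/(2π·44.9) = 2.382×10^-4 m·K/W
  R'_vermiculite board = ln(0.0321/0.0200)/(2πk) = 0.4731/(2π·0.0621) = 1.213 m·K/W
  R'_conv,out = 1/(2πr h) = 1/(2π·0.0321·8.37) = 0.5924 m·K/W
ΣR = 0.002915 + 2.382×10^-4 + 1.213 + 0.5924 = 1.809 m·K/W
Q' = ΔT/ΣR = (531 K − 292.8 K)/1.809 = 132 W/m

Q' = 132 W/m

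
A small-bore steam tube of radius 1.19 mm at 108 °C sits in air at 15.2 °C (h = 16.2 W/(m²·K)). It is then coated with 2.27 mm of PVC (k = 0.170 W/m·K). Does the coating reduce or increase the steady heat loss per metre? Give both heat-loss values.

Critical radius for a cylinder: r_cr = k/h = 0.0105 m = 1.05 cm.
Outer radius after coating: r₂ = 0.00119 + 0.00227 = 0.00346 m.
Since r₁ < r_cr and r₂ ≤ r_cr, the coating moves toward the maximum at r_cr — heat loss rises.
Bare: R = 1/(2πr₁h) = 8.256 m·K/W; Q = 92.8/8.256 = 11.2 W/m.
Coated: R = R_cond + R_conv = 3.839 m·K/W; Q = 92.8/3.839 = 24.2 W/m.

increases: 11.2 → 24.2 W/m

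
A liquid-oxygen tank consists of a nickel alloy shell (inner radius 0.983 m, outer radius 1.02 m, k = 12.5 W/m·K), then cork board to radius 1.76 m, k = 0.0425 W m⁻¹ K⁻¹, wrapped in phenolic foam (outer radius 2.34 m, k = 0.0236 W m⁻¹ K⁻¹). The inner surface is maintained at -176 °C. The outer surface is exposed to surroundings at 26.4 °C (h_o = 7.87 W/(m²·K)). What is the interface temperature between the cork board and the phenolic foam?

T = -50.9 °C

Resistance network (inner→outer):
  R_nickel alloy = (1/0.983 − 1/1.02)/(4πk) = 0.03690/(4π·12.5) = 2.349×10^-4 K/W
  R_cork board = (1/1.02 − 1/1.76)/(4πk) = 0.4122/(4π·0.0425) = 0.7718 K/W
  R_phenolic foam = (1/1.76 − 1/2.34)/(4πk) = 0.1408/(4π·0.0236) = 0.4749 K/W
  R_conv,out = 1/(4πr²h) = 1/(4π·2.34²·7.87) = 0.001847 K/W
ΣR = 2.349×10^-4 + 0.7718 + 0.4749 + 0.001847 = 1.249 K/W
Q = ΔT/ΣR = (-176 °C − 26.4 °C)/1.249 = -162.0 W
From the inner boundary to the cork board/phenolic foam interface, ΣR_partial = 0.7720 K/W.
T_interface = T_in − Q·ΣR_partial = -176 °C − (-162.0)(0.7720) = -50.9 °C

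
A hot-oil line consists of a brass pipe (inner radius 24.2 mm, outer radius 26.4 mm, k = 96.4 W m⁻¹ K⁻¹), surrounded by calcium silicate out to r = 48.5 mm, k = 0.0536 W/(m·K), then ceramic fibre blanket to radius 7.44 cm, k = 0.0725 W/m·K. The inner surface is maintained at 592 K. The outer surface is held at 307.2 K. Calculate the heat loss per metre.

Q' = 104 W/m

Resistance network (inner→outer):
  R'_brass = ln(0.0264/0.0242)/(2πk) = 0.08701/(2π·96.4) = 1.437×10^-4 m·K/W
  R'_calcium silicate = ln(0.0485/0.0264)/(2πk) = 0.6082/(2π·0.0536) = 1.806 m·K/W
  R'_ceramic fibre blanket = ln(0.0744/0.0485)/(2πk) = 0.4279/(2π·0.0725) = 0.9393 m·K/W
ΣR = 1.437×10^-4 + 1.806 + 0.9393 = 2.745 m·K/W
Q' = ΔT/ΣR = (592 K − 307.2 K)/2.745 = 104 W/m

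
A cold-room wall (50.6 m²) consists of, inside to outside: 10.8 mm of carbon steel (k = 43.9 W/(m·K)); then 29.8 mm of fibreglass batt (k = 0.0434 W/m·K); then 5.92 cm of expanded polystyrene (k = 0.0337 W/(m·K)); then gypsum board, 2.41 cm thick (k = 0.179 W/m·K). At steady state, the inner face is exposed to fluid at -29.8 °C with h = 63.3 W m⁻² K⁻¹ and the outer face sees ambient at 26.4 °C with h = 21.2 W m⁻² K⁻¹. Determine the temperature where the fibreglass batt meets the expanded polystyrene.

Resistance network (inner→outer):
  R_conv,in = 1/(hA) = 1/(63.3·50.6) = 3.122×10^-4 K/W
  R_carbon steel = L/(kA) = 0.0108/(43.9·50.6) = 4.862×10^-6 K/W
  R_fibreglass batt = L/(kA) = 0.0298/(0.0434·50.6) = 0.01357 K/W
  R_expanded polystyrene = L/(kA) = 0.0592/(0.0337·50.6) = 0.03472 K/W
  R_gypsum board = L/(kA) = 0.0241/(0.179·50.6) = 0.002661 K/W
  R_conv,out = 1/(hA) = 1/(21.2·50.6) = 9.322×10^-4 K/W
ΣR = 3.122×10^-4 + 4.862×10^-6 + 0.01357 + 0.03472 + 0.002661 + 9.322×10^-4 = 0.05220 K/W
Q = ΔT/ΣR = (-29.8 °C − 26.4 °C)/0.05220 = -1077 W
From the inner boundary to the fibreglass batt/expanded polystyrene interface, ΣR_partial = 0.01389 K/W.
T_interface = T_in − Q·ΣR_partial = -29.8 °C − (-1077)(0.01389) = -14.8 °C

T = -14.8 °C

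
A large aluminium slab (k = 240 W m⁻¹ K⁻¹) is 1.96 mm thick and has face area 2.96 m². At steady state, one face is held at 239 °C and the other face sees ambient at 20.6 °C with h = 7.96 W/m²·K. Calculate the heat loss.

Q = 5.15 kW

Series thermal resistances, inner to outer:
  R_aluminium = L/(kA) = 0.00196/(240·2.96) = 2.759×10^-6 K/W
  R_conv,out = 1/(hA) = 1/(7.96·2.96) = 0.04244 K/W
ΣR = 2.759×10^-6 + 0.04244 = 0.04244 K/W
Q = ΔT/ΣR = (239 °C − 20.6 °C)/0.04244 = 5150 W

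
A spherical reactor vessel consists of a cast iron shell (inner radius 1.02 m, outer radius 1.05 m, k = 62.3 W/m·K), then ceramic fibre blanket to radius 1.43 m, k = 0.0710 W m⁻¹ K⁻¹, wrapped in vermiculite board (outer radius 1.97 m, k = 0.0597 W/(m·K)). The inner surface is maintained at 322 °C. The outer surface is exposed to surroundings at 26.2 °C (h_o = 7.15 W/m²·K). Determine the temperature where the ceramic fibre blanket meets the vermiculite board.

Series thermal resistances, inner to outer:
  R_cast iron = (1/1.02 − 1/1.05)/(4πk) = 0.02801/(4π·62.3) = 3.578×10^-5 K/W
  R_ceramic fibre blanket = (1/1.05 − 1/1.43)/(4πk) = 0.2531/(4π·0.0710) = 0.2837 K/W
  R_vermiculite board = (1/1.43 − 1/1.97)/(4πk) = 0.1917/(4π·0.0597) = 0.2555 K/W
  R_conv,out = 1/(4πr²h) = 1/(4π·1.97²·7.15) = 0.002868 K/W
ΣR = 3.578×10^-5 + 0.2837 + 0.2555 + 0.002868 = 0.5421 K/W
Q = ΔT/ΣR = (322 °C − 26.2 °C)/0.5421 = 545.7 W
From the inner boundary to the ceramic fibre blanket/vermiculite board interface, ΣR_partial = 0.2837 K/W.
T_interface = T_in − Q·ΣR_partial = 322 °C − (545.7)(0.2837) = 167 °C

T = 167 °C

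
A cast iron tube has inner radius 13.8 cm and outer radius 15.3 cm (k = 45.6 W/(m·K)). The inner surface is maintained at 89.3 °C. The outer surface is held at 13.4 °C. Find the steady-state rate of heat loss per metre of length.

Q' = 211 kW/m

Q' = 2πk·ΔT/ln(r₂/r₁) = 2π × 45.6 × 75.9 / ln(0.153/0.138) = 2.11×10^5 W/m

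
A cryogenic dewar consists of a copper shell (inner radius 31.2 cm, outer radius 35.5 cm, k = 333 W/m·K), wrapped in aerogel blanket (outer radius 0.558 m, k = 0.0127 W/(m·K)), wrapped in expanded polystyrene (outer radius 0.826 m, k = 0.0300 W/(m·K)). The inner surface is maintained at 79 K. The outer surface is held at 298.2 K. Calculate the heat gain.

Resistance network (inner→outer):
  R_copper = (1/0.312 − 1/0.355)/(4πk) = 0.3882/(4π·333) = 9.278×10^-5 K/W
  R_aerogel blanket = (1/0.355 − 1/0.558)/(4πk) = 1.025/(4π·0.0127) = 6.421 K/W
  R_expanded polystyrene = (1/0.558 − 1/0.826)/(4πk) = 0.5815/(4π·0.0300) = 1.542 K/W
ΣR = 9.278×10^-5 + 6.421 + 1.542 = 7.963 K/W
Q = ΔT/ΣR = (79 K − 298.2 K)/7.963 = -27.5 W
(Negative Q ⇒ heat flows inward; heat gain = 27.5 W.)

Q = 27.5 W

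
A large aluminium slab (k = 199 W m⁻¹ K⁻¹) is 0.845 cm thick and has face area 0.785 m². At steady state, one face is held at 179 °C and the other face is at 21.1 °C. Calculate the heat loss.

Q = 2920 kW

Q = kA·ΔT/L = 199 × 0.785 × |179 °C − 21.1 °C| / 0.00845 = 2.92×10^6 W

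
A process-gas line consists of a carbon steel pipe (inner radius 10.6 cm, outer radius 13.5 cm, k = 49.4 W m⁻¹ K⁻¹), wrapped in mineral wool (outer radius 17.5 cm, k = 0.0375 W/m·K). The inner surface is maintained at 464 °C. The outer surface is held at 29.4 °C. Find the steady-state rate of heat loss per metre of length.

Treat each layer as a resistance in series:
  R'_carbon steel = ln(0.135/0.106)/(2πk) = 0.2418/(2π·49.4) = 7.791×10^-4 m·K/W
  R'_mineral wool = ln(0.175/0.135)/(2πk) = 0.2595/(2π·0.0375) = 1.101 m·K/W
ΣR = 7.791×10^-4 + 1.101 = 1.102 m·K/W
Q' = ΔT/ΣR = (464 °C − 29.4 °C)/1.102 = 394 W/m

Q' = 394 W/m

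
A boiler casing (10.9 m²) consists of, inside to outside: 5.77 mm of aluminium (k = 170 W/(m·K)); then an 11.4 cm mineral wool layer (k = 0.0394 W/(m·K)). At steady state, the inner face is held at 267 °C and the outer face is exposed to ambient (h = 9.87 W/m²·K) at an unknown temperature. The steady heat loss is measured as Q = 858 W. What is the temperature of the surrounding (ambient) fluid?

Series resistances:
  R_aluminium = L/(kA) = 0.00577/(170·10.9) = 3.114×10^-6 K/W
  R_mineral wool = L/(kA) = 0.114/(0.0394·10.9) = 0.2654 K/W
  R_conv,out = 1/(hA) = 1/(9.87·10.9) = 0.009295 K/W
ΣR = 0.2747 K/W
ΔT = Q·ΣR = 858 × 0.2747 = 235.7 K
Heat flows outward, so T_out = T_in − ΔT = 267 − 235.7 = 31.3 °C

T_out = 31.3 °C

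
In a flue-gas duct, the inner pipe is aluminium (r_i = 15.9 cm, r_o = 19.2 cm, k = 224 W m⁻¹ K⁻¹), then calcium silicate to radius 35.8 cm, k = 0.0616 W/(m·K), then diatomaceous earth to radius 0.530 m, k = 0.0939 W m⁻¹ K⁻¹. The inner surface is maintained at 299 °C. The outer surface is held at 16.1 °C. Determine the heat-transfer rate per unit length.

Treat each layer as a resistance in series:
  R'_aluminium = ln(0.192/0.159)/(2πk) = 0.1886/(2π·224) = 1.340×10^-4 m·K/W
  R'_calcium silicate = ln(0.358/0.192)/(2πk) = 0.6230/(2π·0.0616) = 1.610 m·K/W
  R'_diatomaceous earth = ln(0.530/0.358)/(2πk) = 0.3923/(2π·0.0939) = 0.6650 m·K/W
ΣR = 1.340×10^-4 + 1.610 + 0.6650 = 2.275 m·K/W
Q' = ΔT/ΣR = (299 °C − 16.1 °C)/2.275 = 124 W/m

Q' = 124 W/m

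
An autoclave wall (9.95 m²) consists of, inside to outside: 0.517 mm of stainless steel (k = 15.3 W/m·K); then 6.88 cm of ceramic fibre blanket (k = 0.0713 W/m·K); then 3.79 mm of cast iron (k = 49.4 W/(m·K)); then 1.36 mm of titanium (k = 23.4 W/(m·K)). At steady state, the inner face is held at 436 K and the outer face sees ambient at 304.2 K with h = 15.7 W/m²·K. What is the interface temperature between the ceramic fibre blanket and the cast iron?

T = 312.4 K

Resistance network (inner→outer):
  R_stainless steel = L/(kA) = 5.17×10^-4/(15.3·9.95) = 3.396×10^-6 K/W
  R_ceramic fibre blanket = L/(kA) = 0.0688/(0.0713·9.95) = 0.09698 K/W
  R_cast iron = L/(kA) = 0.00379/(49.4·9.95) = 7.711×10^-6 K/W
  R_titanium = L/(kA) = 0.00136/(23.4·9.95) = 5.841×10^-6 K/W
  R_conv,out = 1/(hA) = 1/(15.7·9.95) = 0.006401 K/W
ΣR = 3.396×10^-6 + 0.09698 + 7.711×10^-6 + 5.841×10^-6 + 0.006401 = 0.1034 K/W
Q = ΔT/ΣR = (436 K − 304.2 K)/0.1034 = 1275 W
From the inner boundary to the ceramic fibre blanket/cast iron interface, ΣR_partial = 0.09698 K/W.
T_interface = T_in − Q·ΣR_partial = 436 K − (1275)(0.09698) = 312.4 K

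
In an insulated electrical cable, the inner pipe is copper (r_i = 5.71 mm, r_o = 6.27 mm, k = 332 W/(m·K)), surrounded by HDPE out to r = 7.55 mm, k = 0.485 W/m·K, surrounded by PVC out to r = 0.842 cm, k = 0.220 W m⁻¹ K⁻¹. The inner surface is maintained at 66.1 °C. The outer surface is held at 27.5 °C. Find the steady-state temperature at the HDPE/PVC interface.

T = 49.3 °C

Treat each layer as a resistance in series:
  R'_copper = ln(0.00627/0.00571)/(2πk) = 0.09356/(2π·332) = 4.485×10^-5 m·K/W
  R'_HDPE = ln(0.00755/0.00627)/(2πk) = 0.1858/(2π·0.485) = 0.06096 m·K/W
  R'_PVC = ln(0.00842/0.00755)/(2πk) = 0.1091/(2π·0.220) = 0.07890 m·K/W
ΣR = 4.485×10^-5 + 0.06096 + 0.07890 = 0.1399 m·K/W
Q' = ΔT/ΣR = (66.1 °C − 27.5 °C)/0.1399 = 275.9 W/m
From the inner boundary to the HDPE/PVC interface, ΣR_partial = 0.06100 m·K/W.
T_interface = T_in − Q'·ΣR_partial = 66.1 °C − (275.9)(0.06100) = 49.3 °C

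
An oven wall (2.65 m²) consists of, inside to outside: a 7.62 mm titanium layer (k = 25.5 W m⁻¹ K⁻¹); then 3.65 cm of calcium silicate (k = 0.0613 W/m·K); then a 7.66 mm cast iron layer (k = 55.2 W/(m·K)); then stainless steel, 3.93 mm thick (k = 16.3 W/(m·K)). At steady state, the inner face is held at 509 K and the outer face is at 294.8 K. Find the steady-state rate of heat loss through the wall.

Q = 952 W

Treat each layer as a resistance in series:
  R_titanium = L/(kA) = 0.00762/(25.5·2.65) = 1.128×10^-4 K/W
  R_calcium silicate = L/(kA) = 0.0365/(0.0613·2.65) = 0.2247 K/W
  R_cast iron = L/(kA) = 0.00766/(55.2·2.65) = 5.237×10^-5 K/W
  R_stainless steel = L/(kA) = 0.00393/(16.3·2.65) = 9.098×10^-5 K/W
ΣR = 1.128×10^-4 + 0.2247 + 5.237×10^-5 + 9.098×10^-5 = 0.2250 K/W
Q = ΔT/ΣR = (509 K − 294.8 K)/0.2250 = 952 W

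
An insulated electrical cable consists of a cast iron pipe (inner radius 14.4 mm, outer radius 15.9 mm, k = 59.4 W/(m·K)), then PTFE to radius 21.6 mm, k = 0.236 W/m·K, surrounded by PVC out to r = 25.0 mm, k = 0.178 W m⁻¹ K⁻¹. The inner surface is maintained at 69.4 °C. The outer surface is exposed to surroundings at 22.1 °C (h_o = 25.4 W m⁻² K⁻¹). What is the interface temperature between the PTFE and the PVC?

Series thermal resistances, inner to outer:
  R'_cast iron = ln(0.0159/0.0144)/(2πk) = 0.09909/(2π·59.4) = 2.655×10^-4 m·K/W
  R'_PTFE = ln(0.0216/0.0159)/(2πk) = 0.3064/(2π·0.236) = 0.2066 m·K/W
  R'_PVC = ln(0.0250/0.0216)/(2πk) = 0.1462/(2π·0.178) = 0.1307 m·K/W
  R'_conv,out = 1/(2πr h) = 1/(2π·0.0250·25.4) = 0.2506 m·K/W
ΣR = 2.655×10^-4 + 0.2066 + 0.1307 + 0.2506 = 0.5882 m·K/W
Q' = ΔT/ΣR = (69.4 °C − 22.1 °C)/0.5882 = 80.41 W/m
From the inner boundary to the PTFE/PVC interface, ΣR_partial = 0.2069 m·K/W.
T_interface = T_in − Q'·ΣR_partial = 69.4 °C − (80.41)(0.2069) = 52.8 °C

T = 52.8 °C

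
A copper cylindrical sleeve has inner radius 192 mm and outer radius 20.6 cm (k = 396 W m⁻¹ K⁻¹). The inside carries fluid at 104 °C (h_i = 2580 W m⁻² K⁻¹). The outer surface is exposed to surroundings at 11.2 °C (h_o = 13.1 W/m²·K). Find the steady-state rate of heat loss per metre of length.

Treat each layer as a resistance in series:
  R'_conv,in = 1/(2πr h) = 1/(2π·0.192·2580) = 3.213×10^-4 m·K/W
  R'_copper = ln(0.206/0.192)/(2πk) = 0.07038/(2π·396) = 2.829×10^-5 m·K/W
  R'_conv,out = 1/(2πr h) = 1/(2π·0.206·13.1) = 0.05898 m·K/W
ΣR = 3.213×10^-4 + 2.829×10^-5 + 0.05898 = 0.05933 m·K/W
Q' = ΔT/ΣR = (104 °C − 11.2 °C)/0.05933 = 1560 W/m

Q' = 1560 W/m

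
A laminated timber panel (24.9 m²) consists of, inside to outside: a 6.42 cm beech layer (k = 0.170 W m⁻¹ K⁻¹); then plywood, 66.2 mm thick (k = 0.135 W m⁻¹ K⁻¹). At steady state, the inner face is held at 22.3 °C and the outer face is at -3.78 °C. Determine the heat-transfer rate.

Q = 748 W

Series thermal resistances, inner to outer:
  R_beech = L/(kA) = 0.0642/(0.170·24.9) = 0.01517 K/W
  R_plywood = L/(kA) = 0.0662/(0.135·24.9) = 0.01969 K/W
ΣR = 0.01517 + 0.01969 = 0.03486 K/W
Q = ΔT/ΣR = (22.3 °C − -3.78 °C)/0.03486 = 748 W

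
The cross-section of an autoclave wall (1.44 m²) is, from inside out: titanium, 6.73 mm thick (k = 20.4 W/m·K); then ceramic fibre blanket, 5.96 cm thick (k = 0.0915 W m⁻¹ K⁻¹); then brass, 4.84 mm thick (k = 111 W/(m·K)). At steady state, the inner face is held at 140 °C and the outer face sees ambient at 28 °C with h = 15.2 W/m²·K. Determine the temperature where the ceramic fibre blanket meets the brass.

T = 38.3 °C

Treat each layer as a resistance in series:
  R_titanium = L/(kA) = 0.00673/(20.4·1.44) = 2.291×10^-4 K/W
  R_ceramic fibre blanket = L/(kA) = 0.0596/(0.0915·1.44) = 0.4523 K/W
  R_brass = L/(kA) = 0.00484/(111·1.44) = 3.028×10^-5 K/W
  R_conv,out = 1/(hA) = 1/(15.2·1.44) = 0.04569 K/W
ΣR = 2.291×10^-4 + 0.4523 + 3.028×10^-5 + 0.04569 = 0.4982 K/W
Q = ΔT/ΣR = (140 °C − 28 °C)/0.4982 = 224.8 W
From the inner boundary to the ceramic fibre blanket/brass interface, ΣR_partial = 0.4525 K/W.
T_interface = T_in − Q·ΣR_partial = 140 °C − (224.8)(0.4525) = 38.3 °C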